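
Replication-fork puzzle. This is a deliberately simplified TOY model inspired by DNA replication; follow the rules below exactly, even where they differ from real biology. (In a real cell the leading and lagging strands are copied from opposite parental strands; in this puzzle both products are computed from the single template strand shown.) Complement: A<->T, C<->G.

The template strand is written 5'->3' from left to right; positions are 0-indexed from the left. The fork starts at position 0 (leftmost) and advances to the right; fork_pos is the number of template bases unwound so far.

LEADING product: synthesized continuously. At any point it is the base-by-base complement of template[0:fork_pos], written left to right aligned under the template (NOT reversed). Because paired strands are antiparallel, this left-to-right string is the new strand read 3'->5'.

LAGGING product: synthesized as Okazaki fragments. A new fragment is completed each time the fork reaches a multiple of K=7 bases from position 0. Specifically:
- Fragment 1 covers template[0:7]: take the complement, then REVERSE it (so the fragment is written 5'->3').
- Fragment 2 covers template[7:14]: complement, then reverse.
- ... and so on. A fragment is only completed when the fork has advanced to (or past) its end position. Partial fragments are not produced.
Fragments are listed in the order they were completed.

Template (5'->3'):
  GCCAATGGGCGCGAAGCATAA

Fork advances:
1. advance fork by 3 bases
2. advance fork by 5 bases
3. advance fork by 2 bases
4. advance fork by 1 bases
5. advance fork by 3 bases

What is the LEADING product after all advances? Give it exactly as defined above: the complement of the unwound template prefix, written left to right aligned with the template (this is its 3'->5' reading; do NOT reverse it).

Answer: CGGTTACCCGCGCT

Derivation:
Step 1: advance 3 -> fork_pos = 0 + 3 = 3.
Step 2: advance 5 -> fork_pos = 3 + 5 = 8.
Step 3: advance 2 -> fork_pos = 8 + 2 = 10.
Step 4: advance 1 -> fork_pos = 10 + 1 = 11.
Step 5: advance 3 -> fork_pos = 11 + 3 = 14.
Unwound prefix: template[0:14] = GCCAATGGGCGCGA
Complement it base by base (A<->T, C<->G), keeping left-to-right order:
  [0:5] GCCAA -> CGGTT
  [5:10] TGGGC -> ACCCG
  [10:14] GCGA -> CGCT
Concatenate: CGGTTACCCGCGCT (length 14; written aligned with the template, i.e. 3'->5').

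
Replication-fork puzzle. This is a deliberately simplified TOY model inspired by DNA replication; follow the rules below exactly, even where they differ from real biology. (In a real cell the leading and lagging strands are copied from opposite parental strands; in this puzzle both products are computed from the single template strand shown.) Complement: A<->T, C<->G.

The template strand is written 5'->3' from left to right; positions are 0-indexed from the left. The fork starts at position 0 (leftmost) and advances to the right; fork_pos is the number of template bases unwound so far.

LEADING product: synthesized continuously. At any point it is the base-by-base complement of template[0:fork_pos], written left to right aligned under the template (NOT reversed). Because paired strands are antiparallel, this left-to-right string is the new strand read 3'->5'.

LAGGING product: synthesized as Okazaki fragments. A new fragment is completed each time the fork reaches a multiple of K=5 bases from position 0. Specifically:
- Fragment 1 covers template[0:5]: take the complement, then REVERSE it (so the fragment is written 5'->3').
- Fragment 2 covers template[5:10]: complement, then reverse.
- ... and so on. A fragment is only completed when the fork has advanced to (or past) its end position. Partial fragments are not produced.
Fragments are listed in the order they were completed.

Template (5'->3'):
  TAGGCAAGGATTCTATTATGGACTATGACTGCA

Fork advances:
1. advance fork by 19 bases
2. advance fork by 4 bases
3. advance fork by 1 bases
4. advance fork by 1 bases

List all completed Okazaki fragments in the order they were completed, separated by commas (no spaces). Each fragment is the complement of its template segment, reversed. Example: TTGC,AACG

Answer: GCCTA,TCCTT,TAGAA,CATAA,TAGTC

Derivation:
Step 1: advance 19 -> fork_pos = 0 + 19 = 19. Reached multiple(s) of 5: 5, 10, 15 -> fragments 1-3 completed (3 total).
Step 2: advance 4 -> fork_pos = 19 + 4 = 23. Reached multiple(s) of 5: 20 -> fragment 4 completed (4 total).
Step 3: advance 1 -> fork_pos = 23 + 1 = 24. Next multiple of 5 is 25 (not reached); still 4 fragment(s).
Step 4: advance 1 -> fork_pos = 24 + 1 = 25. Reached multiple(s) of 5: 25 -> fragment 5 completed (5 total).
Final fork_pos = 25, so 5 fragment(s) are complete. Build each: template segment -> complement -> reverse.
Fragment 1: template[0:5] = TAGGC -> complement ATCCG -> reversed GCCTA
Fragment 2: template[5:10] = AAGGA -> complement TTCCT -> reversed TCCTT
Fragment 3: template[10:15] = TTCTA -> complement AAGAT -> reversed TAGAA
Fragment 4: template[15:20] = TTATG -> complement AATAC -> reversed CATAA
Fragment 5: template[20:25] = GACTA -> complement CTGAT -> reversed TAGTC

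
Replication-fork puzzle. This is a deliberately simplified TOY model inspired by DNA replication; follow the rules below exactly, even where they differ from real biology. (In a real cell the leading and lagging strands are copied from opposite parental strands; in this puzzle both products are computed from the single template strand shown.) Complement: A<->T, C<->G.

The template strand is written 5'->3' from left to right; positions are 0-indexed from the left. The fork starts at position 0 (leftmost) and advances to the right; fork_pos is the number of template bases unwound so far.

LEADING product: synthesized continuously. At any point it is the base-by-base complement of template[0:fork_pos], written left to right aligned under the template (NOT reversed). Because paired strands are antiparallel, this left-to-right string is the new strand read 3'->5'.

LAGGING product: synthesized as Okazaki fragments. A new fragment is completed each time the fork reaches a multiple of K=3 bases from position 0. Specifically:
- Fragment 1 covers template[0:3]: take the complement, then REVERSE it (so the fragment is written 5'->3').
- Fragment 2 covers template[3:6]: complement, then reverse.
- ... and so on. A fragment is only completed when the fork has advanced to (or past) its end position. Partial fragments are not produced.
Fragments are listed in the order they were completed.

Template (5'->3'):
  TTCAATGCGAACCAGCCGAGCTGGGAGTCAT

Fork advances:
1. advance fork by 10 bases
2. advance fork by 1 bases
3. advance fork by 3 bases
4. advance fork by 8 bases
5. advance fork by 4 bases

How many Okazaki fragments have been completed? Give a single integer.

Step 1: advance 10 -> fork_pos = 0 + 10 = 10. Reached multiple(s) of 3: 3, 6, 9 -> fragments 1-3 completed (3 total).
Step 2: advance 1 -> fork_pos = 10 + 1 = 11. Next multiple of 3 is 12 (not reached); still 3 fragment(s).
Step 3: advance 3 -> fork_pos = 11 + 3 = 14. Reached multiple(s) of 3: 12 -> fragment 4 completed (4 total).
Step 4: advance 8 -> fork_pos = 14 + 8 = 22. Reached multiple(s) of 3: 15, 18, 21 -> fragments 5-7 completed (7 total).
Step 5: advance 4 -> fork_pos = 22 + 4 = 26. Reached multiple(s) of 3: 24 -> fragment 8 completed (8 total).
Check: final fork_pos = 26; the multiples of 3 that are <= 26 are 3..24 -> 26 // 3 = 8 completed fragment(s).

Answer: 8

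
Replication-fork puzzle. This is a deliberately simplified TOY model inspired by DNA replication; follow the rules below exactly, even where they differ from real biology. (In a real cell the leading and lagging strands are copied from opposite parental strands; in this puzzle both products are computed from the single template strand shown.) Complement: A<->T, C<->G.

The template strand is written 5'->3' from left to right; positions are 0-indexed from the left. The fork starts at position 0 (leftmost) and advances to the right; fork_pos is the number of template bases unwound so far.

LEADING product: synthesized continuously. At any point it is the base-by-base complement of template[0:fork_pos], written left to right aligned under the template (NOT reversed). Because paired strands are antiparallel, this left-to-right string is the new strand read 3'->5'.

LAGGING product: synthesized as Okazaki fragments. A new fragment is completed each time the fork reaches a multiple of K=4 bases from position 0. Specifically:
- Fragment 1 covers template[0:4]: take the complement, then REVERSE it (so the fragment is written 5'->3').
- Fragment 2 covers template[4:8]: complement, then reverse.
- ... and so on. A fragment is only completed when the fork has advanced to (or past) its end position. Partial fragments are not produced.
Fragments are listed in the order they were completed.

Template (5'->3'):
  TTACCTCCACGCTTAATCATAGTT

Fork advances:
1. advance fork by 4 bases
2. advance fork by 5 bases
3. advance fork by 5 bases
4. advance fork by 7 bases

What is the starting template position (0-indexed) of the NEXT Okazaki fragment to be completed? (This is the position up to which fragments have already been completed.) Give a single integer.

Step 1: advance 4 -> fork_pos = 0 + 4 = 4. Reached multiple(s) of 4: 4 -> fragment 1 completed (1 total).
Step 2: advance 5 -> fork_pos = 4 + 5 = 9. Reached multiple(s) of 4: 8 -> fragment 2 completed (2 total).
Step 3: advance 5 -> fork_pos = 9 + 5 = 14. Reached multiple(s) of 4: 12 -> fragment 3 completed (3 total).
Step 4: advance 7 -> fork_pos = 14 + 7 = 21. Reached multiple(s) of 4: 16, 20 -> fragments 4-5 completed (5 total).
5 fragment(s) completed, covering template[0:20] (5 x 4 = 20). The next fragment, fragment 6, covers template[20:24], so it starts at position 20.

Answer: 20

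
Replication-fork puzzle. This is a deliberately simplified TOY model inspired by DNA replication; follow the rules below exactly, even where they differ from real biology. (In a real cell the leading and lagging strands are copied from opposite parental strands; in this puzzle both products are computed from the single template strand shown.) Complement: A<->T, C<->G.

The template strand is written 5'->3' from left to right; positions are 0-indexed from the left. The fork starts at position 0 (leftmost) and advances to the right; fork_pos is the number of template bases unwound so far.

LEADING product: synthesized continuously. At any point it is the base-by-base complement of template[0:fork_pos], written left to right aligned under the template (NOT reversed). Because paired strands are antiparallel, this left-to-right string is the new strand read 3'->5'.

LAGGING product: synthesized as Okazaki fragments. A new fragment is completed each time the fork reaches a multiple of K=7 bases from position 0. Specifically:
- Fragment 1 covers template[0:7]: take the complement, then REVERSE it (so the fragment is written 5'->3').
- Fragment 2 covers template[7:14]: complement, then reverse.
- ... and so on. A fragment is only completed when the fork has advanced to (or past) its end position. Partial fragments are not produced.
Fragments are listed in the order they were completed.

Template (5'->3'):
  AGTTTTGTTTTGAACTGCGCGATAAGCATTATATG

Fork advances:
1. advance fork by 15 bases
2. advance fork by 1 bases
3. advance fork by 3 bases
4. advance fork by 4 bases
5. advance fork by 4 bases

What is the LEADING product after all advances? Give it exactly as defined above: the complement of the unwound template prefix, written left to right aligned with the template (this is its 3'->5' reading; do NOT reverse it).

Step 1: advance 15 -> fork_pos = 0 + 15 = 15.
Step 2: advance 1 -> fork_pos = 15 + 1 = 16.
Step 3: advance 3 -> fork_pos = 16 + 3 = 19.
Step 4: advance 4 -> fork_pos = 19 + 4 = 23.
Step 5: advance 4 -> fork_pos = 23 + 4 = 27.
Unwound prefix: template[0:27] = AGTTTTGTTTTGAACTGCGCGATAAGC
Complement it base by base (A<->T, C<->G), keeping left-to-right order:
  [0:5] AGTTT -> TCAAA
  [5:10] TGTTT -> ACAAA
  [10:15] TGAAC -> ACTTG
  [15:20] TGCGC -> ACGCG
  [20:25] GATAA -> CTATT
  [25:27] GC -> CG
Concatenate: TCAAAACAAAACTTGACGCGCTATTCG (length 27; written aligned with the template, i.e. 3'->5').

Answer: TCAAAACAAAACTTGACGCGCTATTCG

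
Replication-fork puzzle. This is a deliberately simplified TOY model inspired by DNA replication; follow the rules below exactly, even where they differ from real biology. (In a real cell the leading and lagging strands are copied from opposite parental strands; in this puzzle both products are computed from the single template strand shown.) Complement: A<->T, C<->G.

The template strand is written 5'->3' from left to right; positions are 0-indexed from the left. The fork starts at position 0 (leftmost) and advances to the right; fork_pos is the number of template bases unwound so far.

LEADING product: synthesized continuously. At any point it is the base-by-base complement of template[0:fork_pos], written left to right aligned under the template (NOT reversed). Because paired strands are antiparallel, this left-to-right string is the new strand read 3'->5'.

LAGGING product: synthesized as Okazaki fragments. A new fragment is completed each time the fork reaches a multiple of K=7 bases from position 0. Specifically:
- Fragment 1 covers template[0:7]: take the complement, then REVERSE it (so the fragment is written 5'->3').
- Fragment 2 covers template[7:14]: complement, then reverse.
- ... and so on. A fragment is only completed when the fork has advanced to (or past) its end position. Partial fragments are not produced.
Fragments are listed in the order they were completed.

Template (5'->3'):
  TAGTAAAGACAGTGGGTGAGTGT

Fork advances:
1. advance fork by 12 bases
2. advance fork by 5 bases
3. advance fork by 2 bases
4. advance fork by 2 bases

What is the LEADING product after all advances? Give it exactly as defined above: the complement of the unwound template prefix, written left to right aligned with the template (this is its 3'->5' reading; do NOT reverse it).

Step 1: advance 12 -> fork_pos = 0 + 12 = 12.
Step 2: advance 5 -> fork_pos = 12 + 5 = 17.
Step 3: advance 2 -> fork_pos = 17 + 2 = 19.
Step 4: advance 2 -> fork_pos = 19 + 2 = 21.
Unwound prefix: template[0:21] = TAGTAAAGACAGTGGGTGAGT
Complement it base by base (A<->T, C<->G), keeping left-to-right order:
  [0:5] TAGTA -> ATCAT
  [5:10] AAGAC -> TTCTG
  [10:15] AGTGG -> TCACC
  [15:20] GTGAG -> CACTC
  [20:21] T -> A
Concatenate: ATCATTTCTGTCACCCACTCA (length 21; written aligned with the template, i.e. 3'->5').

Answer: ATCATTTCTGTCACCCACTCA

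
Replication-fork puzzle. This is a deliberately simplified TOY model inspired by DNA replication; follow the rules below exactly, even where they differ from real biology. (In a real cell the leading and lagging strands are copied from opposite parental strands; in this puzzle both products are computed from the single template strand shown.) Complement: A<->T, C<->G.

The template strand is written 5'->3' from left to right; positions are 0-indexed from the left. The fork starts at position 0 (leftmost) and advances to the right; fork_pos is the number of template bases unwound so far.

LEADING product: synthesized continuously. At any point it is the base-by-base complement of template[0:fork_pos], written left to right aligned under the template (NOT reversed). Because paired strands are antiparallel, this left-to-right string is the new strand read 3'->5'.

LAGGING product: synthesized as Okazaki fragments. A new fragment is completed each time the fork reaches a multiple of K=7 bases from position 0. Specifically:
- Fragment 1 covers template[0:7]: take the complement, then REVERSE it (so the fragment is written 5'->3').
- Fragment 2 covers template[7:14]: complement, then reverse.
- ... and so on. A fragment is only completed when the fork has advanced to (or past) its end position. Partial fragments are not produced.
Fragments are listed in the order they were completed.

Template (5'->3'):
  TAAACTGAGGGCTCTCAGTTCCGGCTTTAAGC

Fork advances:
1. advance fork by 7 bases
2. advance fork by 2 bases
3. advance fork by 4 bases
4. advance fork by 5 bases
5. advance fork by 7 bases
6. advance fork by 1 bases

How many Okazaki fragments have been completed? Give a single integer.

Step 1: advance 7 -> fork_pos = 0 + 7 = 7. Reached multiple(s) of 7: 7 -> fragment 1 completed (1 total).
Step 2: advance 2 -> fork_pos = 7 + 2 = 9. Next multiple of 7 is 14 (not reached); still 1 fragment(s).
Step 3: advance 4 -> fork_pos = 9 + 4 = 13. Next multiple of 7 is 14 (not reached); still 1 fragment(s).
Step 4: advance 5 -> fork_pos = 13 + 5 = 18. Reached multiple(s) of 7: 14 -> fragment 2 completed (2 total).
Step 5: advance 7 -> fork_pos = 18 + 7 = 25. Reached multiple(s) of 7: 21 -> fragment 3 completed (3 total).
Step 6: advance 1 -> fork_pos = 25 + 1 = 26. Next multiple of 7 is 28 (not reached); still 3 fragment(s).
Check: final fork_pos = 26; the multiples of 7 that are <= 26 are 7..21 -> 26 // 7 = 3 completed fragment(s).

Answer: 3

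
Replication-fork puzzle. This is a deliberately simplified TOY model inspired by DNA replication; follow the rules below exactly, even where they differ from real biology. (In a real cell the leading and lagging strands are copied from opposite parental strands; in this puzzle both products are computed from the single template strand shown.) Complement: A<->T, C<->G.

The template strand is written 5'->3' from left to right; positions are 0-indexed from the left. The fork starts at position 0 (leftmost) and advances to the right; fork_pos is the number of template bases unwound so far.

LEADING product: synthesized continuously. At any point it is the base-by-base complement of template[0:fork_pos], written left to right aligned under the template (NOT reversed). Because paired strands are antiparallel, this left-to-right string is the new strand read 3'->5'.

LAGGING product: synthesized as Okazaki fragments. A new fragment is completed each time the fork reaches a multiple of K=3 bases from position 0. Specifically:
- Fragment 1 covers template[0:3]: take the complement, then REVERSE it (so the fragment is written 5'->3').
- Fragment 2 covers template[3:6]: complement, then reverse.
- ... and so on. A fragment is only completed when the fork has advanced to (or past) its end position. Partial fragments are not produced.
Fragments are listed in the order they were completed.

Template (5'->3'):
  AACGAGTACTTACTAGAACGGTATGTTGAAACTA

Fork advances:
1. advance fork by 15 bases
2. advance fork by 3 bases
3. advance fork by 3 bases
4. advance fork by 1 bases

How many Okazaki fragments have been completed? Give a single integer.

Answer: 7

Derivation:
Step 1: advance 15 -> fork_pos = 0 + 15 = 15. Reached multiple(s) of 3: 3, 6, 9, 12, 15 -> fragments 1-5 completed (5 total).
Step 2: advance 3 -> fork_pos = 15 + 3 = 18. Reached multiple(s) of 3: 18 -> fragment 6 completed (6 total).
Step 3: advance 3 -> fork_pos = 18 + 3 = 21. Reached multiple(s) of 3: 21 -> fragment 7 completed (7 total).
Step 4: advance 1 -> fork_pos = 21 + 1 = 22. Next multiple of 3 is 24 (not reached); still 7 fragment(s).
Check: final fork_pos = 22; the multiples of 3 that are <= 22 are 3..21 -> 22 // 3 = 7 completed fragment(s).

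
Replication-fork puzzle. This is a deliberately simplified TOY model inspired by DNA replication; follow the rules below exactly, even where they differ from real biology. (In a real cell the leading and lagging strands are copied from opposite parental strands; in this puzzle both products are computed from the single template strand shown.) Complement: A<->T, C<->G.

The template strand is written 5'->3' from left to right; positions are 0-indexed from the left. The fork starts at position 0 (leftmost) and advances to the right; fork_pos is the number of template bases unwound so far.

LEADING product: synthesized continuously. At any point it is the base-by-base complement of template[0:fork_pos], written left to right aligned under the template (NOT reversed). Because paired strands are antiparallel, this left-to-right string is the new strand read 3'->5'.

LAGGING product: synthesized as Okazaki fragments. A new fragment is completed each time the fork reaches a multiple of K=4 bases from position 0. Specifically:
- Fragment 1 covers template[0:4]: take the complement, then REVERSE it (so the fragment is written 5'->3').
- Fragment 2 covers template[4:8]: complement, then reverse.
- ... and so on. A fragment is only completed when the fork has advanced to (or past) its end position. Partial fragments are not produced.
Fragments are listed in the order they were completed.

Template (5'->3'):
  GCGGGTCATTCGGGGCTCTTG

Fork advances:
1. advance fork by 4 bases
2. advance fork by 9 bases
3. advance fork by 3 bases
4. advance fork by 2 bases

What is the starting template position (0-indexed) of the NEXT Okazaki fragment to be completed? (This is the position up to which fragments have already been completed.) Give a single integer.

Step 1: advance 4 -> fork_pos = 0 + 4 = 4. Reached multiple(s) of 4: 4 -> fragment 1 completed (1 total).
Step 2: advance 9 -> fork_pos = 4 + 9 = 13. Reached multiple(s) of 4: 8, 12 -> fragments 2-3 completed (3 total).
Step 3: advance 3 -> fork_pos = 13 + 3 = 16. Reached multiple(s) of 4: 16 -> fragment 4 completed (4 total).
Step 4: advance 2 -> fork_pos = 16 + 2 = 18. Next multiple of 4 is 20 (not reached); still 4 fragment(s).
4 fragment(s) completed, covering template[0:16] (4 x 4 = 16). The next fragment, fragment 5, covers template[16:20], so it starts at position 16.

Answer: 16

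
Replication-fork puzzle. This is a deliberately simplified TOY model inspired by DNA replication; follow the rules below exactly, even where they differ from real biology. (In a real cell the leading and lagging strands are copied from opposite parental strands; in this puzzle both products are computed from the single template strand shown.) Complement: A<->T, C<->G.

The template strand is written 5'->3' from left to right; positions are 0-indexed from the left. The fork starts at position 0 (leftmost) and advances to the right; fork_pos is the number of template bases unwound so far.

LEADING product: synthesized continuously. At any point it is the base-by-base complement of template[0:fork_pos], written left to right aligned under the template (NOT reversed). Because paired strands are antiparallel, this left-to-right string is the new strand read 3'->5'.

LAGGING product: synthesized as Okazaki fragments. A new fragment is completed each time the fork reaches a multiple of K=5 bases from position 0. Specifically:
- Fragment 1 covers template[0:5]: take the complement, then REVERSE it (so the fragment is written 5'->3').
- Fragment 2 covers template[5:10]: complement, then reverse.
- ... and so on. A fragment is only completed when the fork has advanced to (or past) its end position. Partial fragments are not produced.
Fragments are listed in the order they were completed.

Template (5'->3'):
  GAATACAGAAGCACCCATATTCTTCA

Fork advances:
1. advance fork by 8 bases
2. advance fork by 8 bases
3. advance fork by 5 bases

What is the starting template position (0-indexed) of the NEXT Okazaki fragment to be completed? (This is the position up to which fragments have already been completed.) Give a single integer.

Step 1: advance 8 -> fork_pos = 0 + 8 = 8. Reached multiple(s) of 5: 5 -> fragment 1 completed (1 total).
Step 2: advance 8 -> fork_pos = 8 + 8 = 16. Reached multiple(s) of 5: 10, 15 -> fragments 2-3 completed (3 total).
Step 3: advance 5 -> fork_pos = 16 + 5 = 21. Reached multiple(s) of 5: 20 -> fragment 4 completed (4 total).
4 fragment(s) completed, covering template[0:20] (4 x 5 = 20). The next fragment, fragment 5, covers template[20:25], so it starts at position 20.

Answer: 20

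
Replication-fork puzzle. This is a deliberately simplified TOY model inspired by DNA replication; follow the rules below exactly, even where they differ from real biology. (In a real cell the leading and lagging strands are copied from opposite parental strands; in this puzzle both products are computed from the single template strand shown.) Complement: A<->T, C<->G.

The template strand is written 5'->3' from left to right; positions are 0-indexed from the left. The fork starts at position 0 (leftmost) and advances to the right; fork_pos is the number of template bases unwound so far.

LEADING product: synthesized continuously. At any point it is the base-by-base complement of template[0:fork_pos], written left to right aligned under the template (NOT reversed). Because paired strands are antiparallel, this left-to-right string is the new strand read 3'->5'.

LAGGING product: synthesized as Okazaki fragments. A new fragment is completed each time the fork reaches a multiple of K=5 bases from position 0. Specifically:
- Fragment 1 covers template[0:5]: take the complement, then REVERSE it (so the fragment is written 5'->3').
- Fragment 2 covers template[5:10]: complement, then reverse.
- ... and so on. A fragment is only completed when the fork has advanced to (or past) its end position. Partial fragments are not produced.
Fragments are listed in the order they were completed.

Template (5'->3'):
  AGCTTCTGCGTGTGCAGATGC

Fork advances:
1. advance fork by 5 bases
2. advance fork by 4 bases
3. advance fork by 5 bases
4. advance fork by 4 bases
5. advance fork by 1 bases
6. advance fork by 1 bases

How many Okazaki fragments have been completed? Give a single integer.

Answer: 4

Derivation:
Step 1: advance 5 -> fork_pos = 0 + 5 = 5. Reached multiple(s) of 5: 5 -> fragment 1 completed (1 total).
Step 2: advance 4 -> fork_pos = 5 + 4 = 9. Next multiple of 5 is 10 (not reached); still 1 fragment(s).
Step 3: advance 5 -> fork_pos = 9 + 5 = 14. Reached multiple(s) of 5: 10 -> fragment 2 completed (2 total).
Step 4: advance 4 -> fork_pos = 14 + 4 = 18. Reached multiple(s) of 5: 15 -> fragment 3 completed (3 total).
Step 5: advance 1 -> fork_pos = 18 + 1 = 19. Next multiple of 5 is 20 (not reached); still 3 fragment(s).
Step 6: advance 1 -> fork_pos = 19 + 1 = 20. Reached multiple(s) of 5: 20 -> fragment 4 completed (4 total).
Check: final fork_pos = 20; the multiples of 5 that are <= 20 are 5..20 -> 20 // 5 = 4 completed fragment(s).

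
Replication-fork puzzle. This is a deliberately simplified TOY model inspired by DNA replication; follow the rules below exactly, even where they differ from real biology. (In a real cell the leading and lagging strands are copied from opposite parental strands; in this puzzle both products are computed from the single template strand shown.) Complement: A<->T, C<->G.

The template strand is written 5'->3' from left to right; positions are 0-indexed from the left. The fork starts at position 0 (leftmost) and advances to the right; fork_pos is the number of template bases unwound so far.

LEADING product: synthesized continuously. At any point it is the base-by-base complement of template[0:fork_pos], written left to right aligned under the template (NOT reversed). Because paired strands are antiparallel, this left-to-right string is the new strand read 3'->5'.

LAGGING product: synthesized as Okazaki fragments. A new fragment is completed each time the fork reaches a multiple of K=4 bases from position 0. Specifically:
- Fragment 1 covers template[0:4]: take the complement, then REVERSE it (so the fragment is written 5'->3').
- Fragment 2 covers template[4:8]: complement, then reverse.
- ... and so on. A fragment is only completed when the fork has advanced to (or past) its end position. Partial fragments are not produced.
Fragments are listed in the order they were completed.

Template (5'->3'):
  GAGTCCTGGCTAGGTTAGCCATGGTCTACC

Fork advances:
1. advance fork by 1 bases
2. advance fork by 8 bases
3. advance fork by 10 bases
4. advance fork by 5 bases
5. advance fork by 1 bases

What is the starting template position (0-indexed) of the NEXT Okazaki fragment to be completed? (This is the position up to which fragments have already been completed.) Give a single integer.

Step 1: advance 1 -> fork_pos = 0 + 1 = 1. Next multiple of 4 is 4 (not reached); still 0 fragment(s).
Step 2: advance 8 -> fork_pos = 1 + 8 = 9. Reached multiple(s) of 4: 4, 8 -> fragments 1-2 completed (2 total).
Step 3: advance 10 -> fork_pos = 9 + 10 = 19. Reached multiple(s) of 4: 12, 16 -> fragments 3-4 completed (4 total).
Step 4: advance 5 -> fork_pos = 19 + 5 = 24. Reached multiple(s) of 4: 20, 24 -> fragments 5-6 completed (6 total).
Step 5: advance 1 -> fork_pos = 24 + 1 = 25. Next multiple of 4 is 28 (not reached); still 6 fragment(s).
6 fragment(s) completed, covering template[0:24] (6 x 4 = 24). The next fragment, fragment 7, covers template[24:28], so it starts at position 24.

Answer: 24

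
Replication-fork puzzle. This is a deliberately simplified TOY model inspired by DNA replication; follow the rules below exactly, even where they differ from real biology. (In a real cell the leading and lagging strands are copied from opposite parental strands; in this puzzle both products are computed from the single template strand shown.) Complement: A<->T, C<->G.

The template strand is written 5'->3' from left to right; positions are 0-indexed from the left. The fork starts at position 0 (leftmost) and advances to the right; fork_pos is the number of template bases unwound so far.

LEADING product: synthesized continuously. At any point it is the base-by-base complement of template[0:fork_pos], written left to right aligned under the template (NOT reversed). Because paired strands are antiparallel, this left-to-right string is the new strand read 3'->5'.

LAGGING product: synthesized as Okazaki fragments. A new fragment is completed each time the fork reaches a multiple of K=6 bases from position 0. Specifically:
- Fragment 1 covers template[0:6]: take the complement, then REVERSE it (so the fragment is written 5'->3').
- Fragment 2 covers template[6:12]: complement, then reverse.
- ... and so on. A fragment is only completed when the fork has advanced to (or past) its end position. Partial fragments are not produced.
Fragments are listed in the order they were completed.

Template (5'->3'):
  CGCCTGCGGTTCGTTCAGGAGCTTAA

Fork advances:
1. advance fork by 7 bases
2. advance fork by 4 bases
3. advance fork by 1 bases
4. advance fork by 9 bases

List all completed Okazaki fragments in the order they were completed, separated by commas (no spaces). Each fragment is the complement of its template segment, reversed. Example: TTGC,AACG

Step 1: advance 7 -> fork_pos = 0 + 7 = 7. Reached multiple(s) of 6: 6 -> fragment 1 completed (1 total).
Step 2: advance 4 -> fork_pos = 7 + 4 = 11. Next multiple of 6 is 12 (not reached); still 1 fragment(s).
Step 3: advance 1 -> fork_pos = 11 + 1 = 12. Reached multiple(s) of 6: 12 -> fragment 2 completed (2 total).
Step 4: advance 9 -> fork_pos = 12 + 9 = 21. Reached multiple(s) of 6: 18 -> fragment 3 completed (3 total).
Final fork_pos = 21, so 3 fragment(s) are complete. Build each: template segment -> complement -> reverse.
Fragment 1: template[0:6] = CGCCTG -> complement GCGGAC -> reversed CAGGCG
Fragment 2: template[6:12] = CGGTTC -> complement GCCAAG -> reversed GAACCG
Fragment 3: template[12:18] = GTTCAG -> complement CAAGTC -> reversed CTGAAC

Answer: CAGGCG,GAACCG,CTGAAC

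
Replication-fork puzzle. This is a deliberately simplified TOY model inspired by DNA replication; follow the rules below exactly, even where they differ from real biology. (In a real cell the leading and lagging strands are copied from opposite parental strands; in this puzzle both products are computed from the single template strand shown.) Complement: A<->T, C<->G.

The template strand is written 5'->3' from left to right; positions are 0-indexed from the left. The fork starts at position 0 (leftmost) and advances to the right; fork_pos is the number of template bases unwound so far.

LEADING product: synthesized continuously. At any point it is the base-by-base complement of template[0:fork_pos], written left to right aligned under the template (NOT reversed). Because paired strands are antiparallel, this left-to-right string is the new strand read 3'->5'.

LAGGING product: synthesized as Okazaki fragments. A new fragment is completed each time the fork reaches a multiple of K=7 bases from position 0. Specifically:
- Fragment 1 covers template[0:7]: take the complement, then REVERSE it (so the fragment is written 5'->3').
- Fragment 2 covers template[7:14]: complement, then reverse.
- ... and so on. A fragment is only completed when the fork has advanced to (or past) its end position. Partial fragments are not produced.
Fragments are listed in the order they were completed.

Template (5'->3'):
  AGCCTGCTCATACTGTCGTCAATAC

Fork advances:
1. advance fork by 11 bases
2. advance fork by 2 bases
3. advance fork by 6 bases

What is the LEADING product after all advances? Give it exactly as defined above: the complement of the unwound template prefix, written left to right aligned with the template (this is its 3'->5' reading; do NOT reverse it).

Step 1: advance 11 -> fork_pos = 0 + 11 = 11.
Step 2: advance 2 -> fork_pos = 11 + 2 = 13.
Step 3: advance 6 -> fork_pos = 13 + 6 = 19.
Unwound prefix: template[0:19] = AGCCTGCTCATACTGTCGT
Complement it base by base (A<->T, C<->G), keeping left-to-right order:
  [0:5] AGCCT -> TCGGA
  [5:10] GCTCA -> CGAGT
  [10:15] TACTG -> ATGAC
  [15:19] TCGT -> AGCA
Concatenate: TCGGACGAGTATGACAGCA (length 19; written aligned with the template, i.e. 3'->5').

Answer: TCGGACGAGTATGACAGCA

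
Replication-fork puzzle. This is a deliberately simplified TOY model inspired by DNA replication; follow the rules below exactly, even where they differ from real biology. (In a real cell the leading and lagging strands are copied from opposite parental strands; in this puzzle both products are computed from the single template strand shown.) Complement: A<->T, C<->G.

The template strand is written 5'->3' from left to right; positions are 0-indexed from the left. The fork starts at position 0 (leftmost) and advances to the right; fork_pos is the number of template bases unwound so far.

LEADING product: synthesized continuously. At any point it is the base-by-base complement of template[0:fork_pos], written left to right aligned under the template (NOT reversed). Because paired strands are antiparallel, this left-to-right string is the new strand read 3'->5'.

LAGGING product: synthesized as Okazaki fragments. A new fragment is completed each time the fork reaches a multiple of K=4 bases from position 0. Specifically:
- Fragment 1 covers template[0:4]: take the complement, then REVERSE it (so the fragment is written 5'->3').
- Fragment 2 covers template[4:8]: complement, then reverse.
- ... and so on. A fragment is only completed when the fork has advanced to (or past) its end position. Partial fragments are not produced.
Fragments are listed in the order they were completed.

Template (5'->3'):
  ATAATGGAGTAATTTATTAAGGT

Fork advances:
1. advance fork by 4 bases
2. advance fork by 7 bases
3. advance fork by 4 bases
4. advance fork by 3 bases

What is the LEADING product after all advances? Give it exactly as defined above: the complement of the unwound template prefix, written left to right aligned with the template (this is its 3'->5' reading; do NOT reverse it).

Step 1: advance 4 -> fork_pos = 0 + 4 = 4.
Step 2: advance 7 -> fork_pos = 4 + 7 = 11.
Step 3: advance 4 -> fork_pos = 11 + 4 = 15.
Step 4: advance 3 -> fork_pos = 15 + 3 = 18.
Unwound prefix: template[0:18] = ATAATGGAGTAATTTATT
Complement it base by base (A<->T, C<->G), keeping left-to-right order:
  [0:5] ATAAT -> TATTA
  [5:10] GGAGT -> CCTCA
  [10:15] AATTT -> TTAAA
  [15:18] ATT -> TAA
Concatenate: TATTACCTCATTAAATAA (length 18; written aligned with the template, i.e. 3'->5').

Answer: TATTACCTCATTAAATAA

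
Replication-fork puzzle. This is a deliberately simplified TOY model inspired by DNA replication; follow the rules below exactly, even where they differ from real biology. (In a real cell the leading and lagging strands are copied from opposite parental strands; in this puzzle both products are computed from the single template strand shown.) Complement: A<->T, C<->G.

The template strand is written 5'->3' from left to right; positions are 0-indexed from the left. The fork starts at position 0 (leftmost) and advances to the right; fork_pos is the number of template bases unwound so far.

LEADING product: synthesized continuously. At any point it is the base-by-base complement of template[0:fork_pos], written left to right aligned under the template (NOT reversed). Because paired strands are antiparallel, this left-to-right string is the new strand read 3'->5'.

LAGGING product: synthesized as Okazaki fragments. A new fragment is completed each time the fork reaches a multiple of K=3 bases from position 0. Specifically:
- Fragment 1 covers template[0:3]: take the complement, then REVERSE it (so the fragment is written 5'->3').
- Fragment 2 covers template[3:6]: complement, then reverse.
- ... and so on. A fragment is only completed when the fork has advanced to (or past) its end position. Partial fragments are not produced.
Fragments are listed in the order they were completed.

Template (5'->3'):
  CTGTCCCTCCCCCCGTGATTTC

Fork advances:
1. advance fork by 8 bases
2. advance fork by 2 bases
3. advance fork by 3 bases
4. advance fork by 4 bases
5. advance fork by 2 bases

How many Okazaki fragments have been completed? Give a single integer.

Answer: 6

Derivation:
Step 1: advance 8 -> fork_pos = 0 + 8 = 8. Reached multiple(s) of 3: 3, 6 -> fragments 1-2 completed (2 total).
Step 2: advance 2 -> fork_pos = 8 + 2 = 10. Reached multiple(s) of 3: 9 -> fragment 3 completed (3 total).
Step 3: advance 3 -> fork_pos = 10 + 3 = 13. Reached multiple(s) of 3: 12 -> fragment 4 completed (4 total).
Step 4: advance 4 -> fork_pos = 13 + 4 = 17. Reached multiple(s) of 3: 15 -> fragment 5 completed (5 total).
Step 5: advance 2 -> fork_pos = 17 + 2 = 19. Reached multiple(s) of 3: 18 -> fragment 6 completed (6 total).
Check: final fork_pos = 19; the multiples of 3 that are <= 19 are 3..18 -> 19 // 3 = 6 completed fragment(s).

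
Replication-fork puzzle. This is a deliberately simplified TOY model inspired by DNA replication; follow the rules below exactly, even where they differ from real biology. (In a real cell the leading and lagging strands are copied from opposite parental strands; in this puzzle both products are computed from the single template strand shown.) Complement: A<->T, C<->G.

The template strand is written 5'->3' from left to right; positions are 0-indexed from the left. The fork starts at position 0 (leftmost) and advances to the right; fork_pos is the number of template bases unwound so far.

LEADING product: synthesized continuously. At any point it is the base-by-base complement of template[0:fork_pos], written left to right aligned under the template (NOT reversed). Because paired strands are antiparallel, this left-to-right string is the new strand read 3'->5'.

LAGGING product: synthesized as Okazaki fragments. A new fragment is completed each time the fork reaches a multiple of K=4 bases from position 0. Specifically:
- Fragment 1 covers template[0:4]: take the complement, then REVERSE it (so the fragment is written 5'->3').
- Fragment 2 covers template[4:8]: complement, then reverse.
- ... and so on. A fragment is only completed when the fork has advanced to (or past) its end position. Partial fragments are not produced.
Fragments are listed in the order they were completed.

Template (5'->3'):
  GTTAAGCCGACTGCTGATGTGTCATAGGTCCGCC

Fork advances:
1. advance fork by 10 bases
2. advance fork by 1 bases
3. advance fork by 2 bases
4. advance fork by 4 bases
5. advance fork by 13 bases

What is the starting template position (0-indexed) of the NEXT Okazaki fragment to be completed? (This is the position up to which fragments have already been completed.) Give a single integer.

Step 1: advance 10 -> fork_pos = 0 + 10 = 10. Reached multiple(s) of 4: 4, 8 -> fragments 1-2 completed (2 total).
Step 2: advance 1 -> fork_pos = 10 + 1 = 11. Next multiple of 4 is 12 (not reached); still 2 fragment(s).
Step 3: advance 2 -> fork_pos = 11 + 2 = 13. Reached multiple(s) of 4: 12 -> fragment 3 completed (3 total).
Step 4: advance 4 -> fork_pos = 13 + 4 = 17. Reached multiple(s) of 4: 16 -> fragment 4 completed (4 total).
Step 5: advance 13 -> fork_pos = 17 + 13 = 30. Reached multiple(s) of 4: 20, 24, 28 -> fragments 5-7 completed (7 total).
7 fragment(s) completed, covering template[0:28] (7 x 4 = 28). The next fragment, fragment 8, covers template[28:32], so it starts at position 28.

Answer: 28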